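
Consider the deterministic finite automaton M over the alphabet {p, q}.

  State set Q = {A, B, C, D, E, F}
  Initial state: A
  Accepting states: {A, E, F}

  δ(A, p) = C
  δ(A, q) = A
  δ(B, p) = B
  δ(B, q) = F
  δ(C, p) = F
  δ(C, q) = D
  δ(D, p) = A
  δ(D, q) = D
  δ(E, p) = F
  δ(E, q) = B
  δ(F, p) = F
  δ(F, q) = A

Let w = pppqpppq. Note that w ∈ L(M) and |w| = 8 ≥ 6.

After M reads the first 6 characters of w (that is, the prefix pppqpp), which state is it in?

F

State sequence: A -p-> C -p-> F -p-> F -q-> A -p-> C -p-> F

After reading 6 characters, M is in state F.
(This kind of state-tracing is the core of the pumping-lemma construction: with 6 states, pigeonhole forces a repeat within the first 6 steps.)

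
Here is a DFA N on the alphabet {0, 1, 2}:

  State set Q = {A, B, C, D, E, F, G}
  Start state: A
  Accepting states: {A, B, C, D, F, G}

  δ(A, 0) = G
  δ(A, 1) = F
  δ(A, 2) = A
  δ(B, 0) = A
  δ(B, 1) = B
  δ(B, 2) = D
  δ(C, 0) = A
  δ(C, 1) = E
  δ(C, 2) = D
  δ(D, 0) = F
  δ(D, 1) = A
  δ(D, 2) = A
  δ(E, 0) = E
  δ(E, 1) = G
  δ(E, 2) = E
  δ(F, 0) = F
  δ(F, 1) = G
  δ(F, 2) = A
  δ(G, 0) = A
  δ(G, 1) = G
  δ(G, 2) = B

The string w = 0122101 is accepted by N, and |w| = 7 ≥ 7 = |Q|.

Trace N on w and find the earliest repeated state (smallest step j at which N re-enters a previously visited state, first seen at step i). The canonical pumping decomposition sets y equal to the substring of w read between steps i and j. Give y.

1

State sequence: A -0-> G -1-> G -2-> B -2-> D -1-> A -0-> G -1-> G
First repeat at step 2: G was already visited.

So i = 1, j = 2, giving x = w[0:1] = 0, y = w[1:2] = 1, z = w[2:7] = 22101.
Check: |xy| = 2 ≤ 7 and |y| = 1 ≥ 1. Reading y takes N from G back to G, so every xyⁱz is accepted.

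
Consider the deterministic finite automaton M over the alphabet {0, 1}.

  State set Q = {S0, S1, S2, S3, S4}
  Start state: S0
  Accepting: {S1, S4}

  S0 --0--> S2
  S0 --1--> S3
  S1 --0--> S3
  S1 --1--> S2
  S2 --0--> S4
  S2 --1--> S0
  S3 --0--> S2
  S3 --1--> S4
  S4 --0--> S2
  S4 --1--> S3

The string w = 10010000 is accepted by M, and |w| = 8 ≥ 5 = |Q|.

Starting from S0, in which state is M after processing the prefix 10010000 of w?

S4

State sequence: S0 -1-> S3 -0-> S2 -0-> S4 -1-> S3 -0-> S2 -0-> S4 -0-> S2 -0-> S4

After reading 8 characters, M is in state S4.
(This kind of state-tracing is the core of the pumping-lemma construction: with 5 states, pigeonhole forces a repeat within the first 5 steps.)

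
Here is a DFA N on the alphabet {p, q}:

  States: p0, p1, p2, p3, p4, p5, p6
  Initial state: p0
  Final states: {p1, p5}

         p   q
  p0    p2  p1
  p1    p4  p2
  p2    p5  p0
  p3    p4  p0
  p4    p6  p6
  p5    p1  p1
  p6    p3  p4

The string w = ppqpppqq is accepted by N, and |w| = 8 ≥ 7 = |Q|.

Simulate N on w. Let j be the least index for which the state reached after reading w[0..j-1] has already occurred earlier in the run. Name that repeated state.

State sequence: p0 -p-> p2 -p-> p5 -q-> p1 -p-> p4 -p-> p6 -p-> p3 -q-> p0 -q-> p1
First repeat at step 7: p0 was already visited.

The earliest repeat is at step j = 7: N is in p0, which it already visited at step i = 0.
With |Q| = 7, pigeonhole forces a state repeat no later than step 7; the substring read between the first and second visits to that state can be pumped.

p0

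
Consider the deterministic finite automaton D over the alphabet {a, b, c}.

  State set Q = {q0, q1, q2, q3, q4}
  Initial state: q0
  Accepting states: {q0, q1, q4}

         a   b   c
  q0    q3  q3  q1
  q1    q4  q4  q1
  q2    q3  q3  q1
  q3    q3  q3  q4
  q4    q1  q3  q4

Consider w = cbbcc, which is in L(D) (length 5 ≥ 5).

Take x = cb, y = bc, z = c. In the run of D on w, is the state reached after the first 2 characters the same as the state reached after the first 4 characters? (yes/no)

State sequence: q0 -c-> q1 -b-> q4 -b-> q3 -c-> q4

After x (step 2): q4. After xy (step 4): q4.
They match, so y = bc drives D around a cycle from q4 back to itself; pumping y any number of times keeps D in q4 before reading z, and xyⁱz ∈ L(D) for every i ≥ 0.

yes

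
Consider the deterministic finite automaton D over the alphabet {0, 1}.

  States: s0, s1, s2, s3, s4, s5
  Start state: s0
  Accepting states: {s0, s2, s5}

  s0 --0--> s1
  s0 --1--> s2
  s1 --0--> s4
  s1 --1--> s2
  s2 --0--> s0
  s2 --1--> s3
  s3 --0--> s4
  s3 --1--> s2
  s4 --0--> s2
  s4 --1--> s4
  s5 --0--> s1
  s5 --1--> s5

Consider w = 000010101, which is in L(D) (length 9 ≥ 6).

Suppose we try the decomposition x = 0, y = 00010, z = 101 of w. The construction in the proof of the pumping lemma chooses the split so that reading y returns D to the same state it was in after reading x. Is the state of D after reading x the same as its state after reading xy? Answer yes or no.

Run of D on the first 6 characters of w = 0 0 0 0 1 0:
  step 0: s0  (start)
  step 1: s1  (read 0: s0→s1)
  step 2: s4  (read 0: s1→s4)
  step 3: s2  (read 0: s4→s2)
  step 4: s0  (read 0: s2→s0)
  step 5: s2  (read 1: s0→s2)
  step 6: s0  (read 0: s2→s0)

After x (step 1): s1. After xy (step 6): s0.
They differ (s1 ≠ s0), so y is not a cycle from the state after x; this split is not the one the pumping-lemma construction produces, and pumping y need not keep the string in L(D).

no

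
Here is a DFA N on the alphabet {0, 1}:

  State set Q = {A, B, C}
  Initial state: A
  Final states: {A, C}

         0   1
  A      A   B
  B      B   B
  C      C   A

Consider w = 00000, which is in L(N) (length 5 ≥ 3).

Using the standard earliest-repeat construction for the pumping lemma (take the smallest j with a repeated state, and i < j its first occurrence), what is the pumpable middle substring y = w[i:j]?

Run of N on w = 0 0 0 0 0:
  step 0: A  (start)
  step 1: A  (read 0: A→A)   ← first repeat (A seen earlier)
  step 2: A  (read 0: A→A)
  step 3: A  (read 0: A→A)
  step 4: A  (read 0: A→A)
  step 5: A  (read 0: A→A)

So i = 0, j = 1, giving x = w[0:0] = ε, y = w[0:1] = 0, z = w[1:5] = 0000.
Check: |xy| = 1 ≤ 3 and |y| = 1 ≥ 1. Reading y takes N from A back to A, so every xyⁱz is accepted.
Since N has 3 states, any run of length ≥ 3 visits 3+1 states, so by pigeonhole some state repeats within the first 3 steps — that repeat gives the pumpable loop.

0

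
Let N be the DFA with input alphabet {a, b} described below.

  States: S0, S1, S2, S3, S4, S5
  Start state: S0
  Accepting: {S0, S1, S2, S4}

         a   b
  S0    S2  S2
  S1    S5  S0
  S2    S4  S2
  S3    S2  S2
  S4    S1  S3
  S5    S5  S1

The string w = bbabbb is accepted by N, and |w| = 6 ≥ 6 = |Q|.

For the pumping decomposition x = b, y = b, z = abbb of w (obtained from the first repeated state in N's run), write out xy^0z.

babbb

xy⁰z = xz = b·abbb = babbb.
Reading y = b takes N from S2 back to S2, so after x the machine is still in S2, and z then leads to the accepting state S2. Hence babbb ∈ L(N).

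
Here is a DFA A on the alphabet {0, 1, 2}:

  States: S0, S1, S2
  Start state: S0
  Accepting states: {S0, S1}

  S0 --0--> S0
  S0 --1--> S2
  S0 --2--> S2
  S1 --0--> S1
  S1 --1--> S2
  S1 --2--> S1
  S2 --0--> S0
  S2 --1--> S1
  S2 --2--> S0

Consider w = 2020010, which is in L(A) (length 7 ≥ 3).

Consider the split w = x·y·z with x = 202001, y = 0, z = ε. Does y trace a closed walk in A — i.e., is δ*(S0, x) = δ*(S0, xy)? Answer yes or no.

Run of A on the first 7 characters of w = 2 0 2 0 0 1 0:
  step 0: S0  (start)
  step 1: S2  (read 2: S0→S2)
  step 2: S0  (read 0: S2→S0)
  step 3: S2  (read 2: S0→S2)
  step 4: S0  (read 0: S2→S0)
  step 5: S0  (read 0: S0→S0)
  step 6: S2  (read 1: S0→S2)
  step 7: S0  (read 0: S2→S0)

After x (step 6): S2. After xy (step 7): S0.
They differ (S2 ≠ S0), so y is not a cycle from the state after x; this split is not the one the pumping-lemma construction produces, and pumping y need not keep the string in L(A).

no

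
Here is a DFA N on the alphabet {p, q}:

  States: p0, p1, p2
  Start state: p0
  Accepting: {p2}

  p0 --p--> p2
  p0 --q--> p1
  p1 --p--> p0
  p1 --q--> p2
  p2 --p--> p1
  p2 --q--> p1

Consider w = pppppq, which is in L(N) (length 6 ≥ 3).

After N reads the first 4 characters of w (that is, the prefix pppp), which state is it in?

Run of N on the first 4 characters of w = p p p p:
  step 0: p0  (start)
  step 1: p2  (read p: p0→p2)
  step 2: p1  (read p: p2→p1)
  step 3: p0  (read p: p1→p0)
  step 4: p2  (read p: p0→p2)

After reading 4 characters, N is in state p2.

p2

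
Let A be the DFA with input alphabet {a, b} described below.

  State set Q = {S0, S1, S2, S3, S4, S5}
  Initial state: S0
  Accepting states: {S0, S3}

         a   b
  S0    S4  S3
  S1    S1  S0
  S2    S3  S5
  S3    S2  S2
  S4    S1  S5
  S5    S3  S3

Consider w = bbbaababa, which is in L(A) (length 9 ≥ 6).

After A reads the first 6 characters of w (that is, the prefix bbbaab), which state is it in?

Run of A on the first 6 characters of w = b b b a a b:
  step 0: S0  (start)
  step 1: S3  (read b: S0→S3)
  step 2: S2  (read b: S3→S2)
  step 3: S5  (read b: S2→S5)
  step 4: S3  (read a: S5→S3)
  step 5: S2  (read a: S3→S2)
  step 6: S5  (read b: S2→S5)

After reading 6 characters, A is in state S5.
(This kind of state-tracing is the core of the pumping-lemma construction: with 6 states, pigeonhole forces a repeat within the first 6 steps.)

S5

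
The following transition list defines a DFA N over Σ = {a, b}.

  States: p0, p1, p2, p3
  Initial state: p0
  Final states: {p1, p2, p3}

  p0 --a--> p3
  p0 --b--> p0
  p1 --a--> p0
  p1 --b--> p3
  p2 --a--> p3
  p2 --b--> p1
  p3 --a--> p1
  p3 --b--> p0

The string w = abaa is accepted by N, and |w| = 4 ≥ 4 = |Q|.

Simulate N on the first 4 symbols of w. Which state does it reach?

Run of N on the first 4 characters of w = a b a a:
  step 0: p0  (start)
  step 1: p3  (read a: p0→p3)
  step 2: p0  (read b: p3→p0)
  step 3: p3  (read a: p0→p3)
  step 4: p1  (read a: p3→p1)

After reading 4 characters, N is in state p1.

p1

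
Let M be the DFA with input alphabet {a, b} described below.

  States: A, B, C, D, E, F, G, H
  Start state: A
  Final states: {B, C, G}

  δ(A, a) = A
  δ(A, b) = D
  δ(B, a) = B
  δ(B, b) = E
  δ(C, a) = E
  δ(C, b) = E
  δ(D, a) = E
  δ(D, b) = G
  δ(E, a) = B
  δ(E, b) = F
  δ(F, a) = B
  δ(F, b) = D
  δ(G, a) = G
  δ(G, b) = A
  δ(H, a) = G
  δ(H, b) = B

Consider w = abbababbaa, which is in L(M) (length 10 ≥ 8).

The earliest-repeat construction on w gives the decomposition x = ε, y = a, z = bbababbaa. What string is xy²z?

aabbababbaa

xy^2z = ε·a·a·bbababbaa = aabbababbaa.
Reading y = a takes M from A back to A, so after x·y·y the machine is still in A, and z then leads to the accepting state G. Hence aabbababbaa ∈ L(M).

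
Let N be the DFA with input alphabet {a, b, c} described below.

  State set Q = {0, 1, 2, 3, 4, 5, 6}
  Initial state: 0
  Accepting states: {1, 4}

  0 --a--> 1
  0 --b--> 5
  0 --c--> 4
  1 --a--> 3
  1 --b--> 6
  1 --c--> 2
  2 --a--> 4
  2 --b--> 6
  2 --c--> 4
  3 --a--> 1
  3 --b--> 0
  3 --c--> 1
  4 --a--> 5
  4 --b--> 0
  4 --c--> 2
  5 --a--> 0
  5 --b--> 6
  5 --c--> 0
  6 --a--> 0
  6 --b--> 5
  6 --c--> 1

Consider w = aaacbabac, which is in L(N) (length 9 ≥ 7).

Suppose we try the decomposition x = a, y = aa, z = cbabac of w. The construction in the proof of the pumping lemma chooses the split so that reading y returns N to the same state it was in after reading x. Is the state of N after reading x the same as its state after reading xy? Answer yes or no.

State sequence: 0 -a-> 1 -a-> 3 -a-> 1

After x (step 1): 1. After xy (step 3): 1.
They match, so y = aa drives N around a cycle from 1 back to itself; pumping y any number of times keeps N in 1 before reading z, and xyⁱz ∈ L(N) for every i ≥ 0.

yes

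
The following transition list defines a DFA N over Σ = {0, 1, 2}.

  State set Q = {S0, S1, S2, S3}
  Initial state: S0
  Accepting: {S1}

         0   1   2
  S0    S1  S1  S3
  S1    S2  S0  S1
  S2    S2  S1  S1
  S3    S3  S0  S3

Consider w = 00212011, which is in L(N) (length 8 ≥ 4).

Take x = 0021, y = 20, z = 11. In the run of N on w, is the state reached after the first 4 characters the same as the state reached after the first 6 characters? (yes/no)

State sequence: S0 -0-> S1 -0-> S2 -2-> S1 -1-> S0 -2-> S3 -0-> S3

After x (step 4): S0. After xy (step 6): S3.
They differ (S0 ≠ S3), so y is not a cycle from the state after x; this split is not the one the pumping-lemma construction produces, and pumping y need not keep the string in L(N).

no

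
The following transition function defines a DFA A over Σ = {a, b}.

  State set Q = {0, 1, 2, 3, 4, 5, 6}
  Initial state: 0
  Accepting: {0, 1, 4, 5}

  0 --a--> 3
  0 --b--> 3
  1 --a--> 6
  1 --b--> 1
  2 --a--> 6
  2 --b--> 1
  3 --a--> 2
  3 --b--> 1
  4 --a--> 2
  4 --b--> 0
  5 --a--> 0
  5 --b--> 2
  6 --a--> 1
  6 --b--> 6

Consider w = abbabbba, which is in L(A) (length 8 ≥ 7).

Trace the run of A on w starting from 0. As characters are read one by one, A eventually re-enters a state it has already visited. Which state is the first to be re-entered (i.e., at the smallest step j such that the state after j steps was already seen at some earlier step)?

Run of A on w = a b b a b b b a:
  step 0: 0  (start)
  step 1: 3  (read a: 0→3)
  step 2: 1  (read b: 3→1)
  step 3: 1  (read b: 1→1)   ← first repeat (1 seen earlier)
  step 4: 6  (read a: 1→6)
  step 5: 6  (read b: 6→6)
  step 6: 6  (read b: 6→6)
  step 7: 6  (read b: 6→6)
  step 8: 1  (read a: 6→1)

The earliest repeat is at step j = 3: A is in 1, which it already visited at step i = 2.

1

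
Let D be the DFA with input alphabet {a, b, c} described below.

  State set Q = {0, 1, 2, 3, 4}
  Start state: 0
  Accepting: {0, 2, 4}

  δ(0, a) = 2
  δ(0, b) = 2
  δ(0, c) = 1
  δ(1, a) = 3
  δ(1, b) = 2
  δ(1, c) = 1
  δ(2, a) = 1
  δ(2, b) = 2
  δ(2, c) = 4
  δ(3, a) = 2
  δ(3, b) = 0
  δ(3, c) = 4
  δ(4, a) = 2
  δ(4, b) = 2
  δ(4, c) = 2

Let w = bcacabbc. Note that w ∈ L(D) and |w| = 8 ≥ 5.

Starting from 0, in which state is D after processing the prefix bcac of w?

Run of D on the first 4 characters of w = b c a c:
  step 0: 0  (start)
  step 1: 2  (read b: 0→2)
  step 2: 4  (read c: 2→4)
  step 3: 2  (read a: 4→2)
  step 4: 4  (read c: 2→4)

After reading 4 characters, D is in state 4.
(This kind of state-tracing is the core of the pumping-lemma construction: with 5 states, pigeonhole forces a repeat within the first 5 steps.)

4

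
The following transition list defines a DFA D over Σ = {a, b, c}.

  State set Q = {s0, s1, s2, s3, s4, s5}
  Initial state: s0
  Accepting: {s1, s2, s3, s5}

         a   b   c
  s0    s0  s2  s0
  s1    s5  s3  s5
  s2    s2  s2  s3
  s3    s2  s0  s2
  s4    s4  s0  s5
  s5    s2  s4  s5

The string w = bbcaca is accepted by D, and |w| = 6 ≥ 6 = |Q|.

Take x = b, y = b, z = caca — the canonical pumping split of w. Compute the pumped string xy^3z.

bbbbcaca

xy^3z = b·b·b·b·caca = bbbbcaca.
Reading y = b takes D from s2 back to s2, so after x·y·y·y the machine is still in s2, and z then leads to the accepting state s2. Hence bbbbcaca ∈ L(D).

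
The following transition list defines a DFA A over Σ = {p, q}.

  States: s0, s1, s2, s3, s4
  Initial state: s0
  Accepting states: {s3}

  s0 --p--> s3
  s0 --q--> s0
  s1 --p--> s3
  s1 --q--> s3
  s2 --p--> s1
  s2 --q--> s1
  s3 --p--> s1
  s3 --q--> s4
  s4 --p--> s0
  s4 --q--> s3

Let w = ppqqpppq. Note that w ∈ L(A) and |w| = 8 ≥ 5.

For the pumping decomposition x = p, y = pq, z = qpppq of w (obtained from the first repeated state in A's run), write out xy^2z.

ppqpqqpppq

xy^2z = p·pq·pq·qpppq = ppqpqqpppq.
Reading y = pq takes A from s3 back to s3, so after x·y·y the machine is still in s3, and z then leads to the accepting state s3. Hence ppqpqqpppq ∈ L(A).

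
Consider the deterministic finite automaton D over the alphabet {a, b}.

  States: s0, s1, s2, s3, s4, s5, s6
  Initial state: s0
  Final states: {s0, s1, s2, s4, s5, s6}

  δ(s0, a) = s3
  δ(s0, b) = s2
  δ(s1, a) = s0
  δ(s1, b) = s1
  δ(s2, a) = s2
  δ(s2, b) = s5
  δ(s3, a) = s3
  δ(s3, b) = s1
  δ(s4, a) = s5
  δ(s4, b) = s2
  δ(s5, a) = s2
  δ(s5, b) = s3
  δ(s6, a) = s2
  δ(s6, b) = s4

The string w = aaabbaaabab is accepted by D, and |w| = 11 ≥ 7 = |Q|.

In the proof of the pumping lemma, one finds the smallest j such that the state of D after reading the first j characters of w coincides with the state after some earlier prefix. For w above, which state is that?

s3

Run of D on w = a a a b b a a a b a b:
  step 0: s0  (start)
  step 1: s3  (read a: s0→s3)
  step 2: s3  (read a: s3→s3)   ← first repeat (s3 seen earlier)
  step 3: s3  (read a: s3→s3)
  step 4: s1  (read b: s3→s1)
  step 5: s1  (read b: s1→s1)
  step 6: s0  (read a: s1→s0)
  step 7: s3  (read a: s0→s3)
  step 8: s3  (read a: s3→s3)
  step 9: s1  (read b: s3→s1)
  step 10: s0  (read a: s1→s0)
  step 11: s2  (read b: s0→s2)

The earliest repeat is at step j = 2: D is in s3, which it already visited at step i = 1.
Pumping length from the standard proof: p = 7 (the number of states). The repeated state found above gives |xy| = j ≤ 7 and |y| = j − i ≥ 1.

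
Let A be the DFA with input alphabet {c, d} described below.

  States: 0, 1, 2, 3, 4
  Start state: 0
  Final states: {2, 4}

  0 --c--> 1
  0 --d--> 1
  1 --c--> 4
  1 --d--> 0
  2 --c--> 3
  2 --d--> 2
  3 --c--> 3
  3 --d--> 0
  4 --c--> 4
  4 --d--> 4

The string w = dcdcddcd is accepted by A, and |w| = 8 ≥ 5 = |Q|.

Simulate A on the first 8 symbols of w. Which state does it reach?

4

State sequence: 0 -d-> 1 -c-> 4 -d-> 4 -c-> 4 -d-> 4 -d-> 4 -c-> 4 -d-> 4

After reading 8 characters, A is in state 4.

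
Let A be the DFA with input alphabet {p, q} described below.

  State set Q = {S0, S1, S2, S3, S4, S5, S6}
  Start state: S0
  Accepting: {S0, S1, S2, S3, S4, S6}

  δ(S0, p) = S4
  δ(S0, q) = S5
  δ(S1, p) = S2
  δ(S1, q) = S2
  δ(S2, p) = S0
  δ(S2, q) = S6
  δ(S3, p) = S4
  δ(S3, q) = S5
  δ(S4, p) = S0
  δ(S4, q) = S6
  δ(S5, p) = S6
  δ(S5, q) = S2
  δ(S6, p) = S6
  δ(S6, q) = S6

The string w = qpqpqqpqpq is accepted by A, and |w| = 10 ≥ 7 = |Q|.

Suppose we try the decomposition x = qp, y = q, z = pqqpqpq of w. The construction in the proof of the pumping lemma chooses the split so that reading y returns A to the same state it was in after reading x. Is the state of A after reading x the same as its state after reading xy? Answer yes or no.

Run of A on the first 3 characters of w = q p q:
  step 0: S0  (start)
  step 1: S5  (read q: S0→S5)
  step 2: S6  (read p: S5→S6)
  step 3: S6  (read q: S6→S6)

After x (step 2): S6. After xy (step 3): S6.
They match, so y = q drives A around a cycle from S6 back to itself; pumping y any number of times keeps A in S6 before reading z, and xyⁱz ∈ L(A) for every i ≥ 0.

yes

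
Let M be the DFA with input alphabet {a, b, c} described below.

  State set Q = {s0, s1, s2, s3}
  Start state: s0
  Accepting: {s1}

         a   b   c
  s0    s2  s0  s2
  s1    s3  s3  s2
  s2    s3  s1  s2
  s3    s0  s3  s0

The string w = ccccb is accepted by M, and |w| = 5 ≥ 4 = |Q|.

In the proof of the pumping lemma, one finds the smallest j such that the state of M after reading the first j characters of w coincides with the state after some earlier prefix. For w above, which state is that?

s2

State sequence: s0 -c-> s2 -c-> s2 -c-> s2 -c-> s2 -b-> s1
First repeat at step 2: s2 was already visited.

The earliest repeat is at step j = 2: M is in s2, which it already visited at step i = 1.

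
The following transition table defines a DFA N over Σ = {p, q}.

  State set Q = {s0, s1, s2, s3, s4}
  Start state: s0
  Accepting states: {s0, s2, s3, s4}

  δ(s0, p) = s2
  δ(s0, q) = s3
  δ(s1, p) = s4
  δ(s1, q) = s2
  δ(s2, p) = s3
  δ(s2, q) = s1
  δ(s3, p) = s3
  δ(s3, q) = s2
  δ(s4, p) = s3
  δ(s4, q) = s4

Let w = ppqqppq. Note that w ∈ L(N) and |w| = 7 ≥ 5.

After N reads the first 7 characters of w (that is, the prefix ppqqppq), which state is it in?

s2

Run of N on the first 7 characters of w = p p q q p p q:
  step 0: s0  (start)
  step 1: s2  (read p: s0→s2)
  step 2: s3  (read p: s2→s3)
  step 3: s2  (read q: s3→s2)
  step 4: s1  (read q: s2→s1)
  step 5: s4  (read p: s1→s4)
  step 6: s3  (read p: s4→s3)
  step 7: s2  (read q: s3→s2)

After reading 7 characters, N is in state s2.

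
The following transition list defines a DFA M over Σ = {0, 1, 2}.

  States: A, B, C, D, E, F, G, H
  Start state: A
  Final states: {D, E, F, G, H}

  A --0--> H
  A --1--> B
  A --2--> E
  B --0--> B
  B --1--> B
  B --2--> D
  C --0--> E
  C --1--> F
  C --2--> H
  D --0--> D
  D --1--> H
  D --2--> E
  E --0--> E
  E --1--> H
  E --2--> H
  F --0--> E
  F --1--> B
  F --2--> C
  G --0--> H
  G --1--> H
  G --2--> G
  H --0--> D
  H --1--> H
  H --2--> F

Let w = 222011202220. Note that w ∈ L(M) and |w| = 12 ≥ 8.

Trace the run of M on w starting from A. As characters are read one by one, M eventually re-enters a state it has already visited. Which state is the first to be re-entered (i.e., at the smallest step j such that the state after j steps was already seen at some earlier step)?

E

Run of M on w = 2 2 2 0 1 1 2 0 2 2 2 0:
  step 0: A  (start)
  step 1: E  (read 2: A→E)
  step 2: H  (read 2: E→H)
  step 3: F  (read 2: H→F)
  step 4: E  (read 0: F→E)   ← first repeat (E seen earlier)
  step 5: H  (read 1: E→H)
  step 6: H  (read 1: H→H)
  step 7: F  (read 2: H→F)
  step 8: E  (read 0: F→E)
  step 9: H  (read 2: E→H)
  step 10: F  (read 2: H→F)
  step 11: C  (read 2: F→C)
  step 12: E  (read 0: C→E)

The earliest repeat is at step j = 4: M is in E, which it already visited at step i = 1.
Pumping length from the standard proof: p = 8 (the number of states). The repeated state found above gives |xy| = j ≤ 8 and |y| = j − i ≥ 1.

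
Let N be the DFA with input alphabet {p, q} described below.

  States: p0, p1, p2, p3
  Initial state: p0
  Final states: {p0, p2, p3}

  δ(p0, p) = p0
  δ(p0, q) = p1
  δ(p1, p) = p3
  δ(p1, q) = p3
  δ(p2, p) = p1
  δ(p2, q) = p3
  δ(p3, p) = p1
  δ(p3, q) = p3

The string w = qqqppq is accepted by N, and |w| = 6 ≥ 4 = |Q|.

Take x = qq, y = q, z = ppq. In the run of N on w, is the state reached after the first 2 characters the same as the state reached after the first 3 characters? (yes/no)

Run of N on the first 3 characters of w = q q q:
  step 0: p0  (start)
  step 1: p1  (read q: p0→p1)
  step 2: p3  (read q: p1→p3)
  step 3: p3  (read q: p3→p3)

After x (step 2): p3. After xy (step 3): p3.
They match, so y = q drives N around a cycle from p3 back to itself; pumping y any number of times keeps N in p3 before reading z, and xyⁱz ∈ L(N) for every i ≥ 0.

yes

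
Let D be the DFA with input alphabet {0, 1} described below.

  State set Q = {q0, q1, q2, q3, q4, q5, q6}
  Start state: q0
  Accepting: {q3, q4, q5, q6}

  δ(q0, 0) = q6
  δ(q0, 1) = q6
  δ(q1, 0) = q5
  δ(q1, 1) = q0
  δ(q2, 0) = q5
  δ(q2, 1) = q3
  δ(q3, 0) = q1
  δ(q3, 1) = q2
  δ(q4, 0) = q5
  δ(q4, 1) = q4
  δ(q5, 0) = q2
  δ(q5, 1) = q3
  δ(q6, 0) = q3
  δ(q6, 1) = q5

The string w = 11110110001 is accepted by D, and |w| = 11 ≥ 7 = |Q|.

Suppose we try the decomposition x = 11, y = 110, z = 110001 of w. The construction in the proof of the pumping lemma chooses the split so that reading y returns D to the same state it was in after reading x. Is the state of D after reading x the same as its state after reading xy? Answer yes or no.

yes

State sequence: q0 -1-> q6 -1-> q5 -1-> q3 -1-> q2 -0-> q5

After x (step 2): q5. After xy (step 5): q5.
They match, so y = 110 drives D around a cycle from q5 back to itself; pumping y any number of times keeps D in q5 before reading z, and xyⁱz ∈ L(D) for every i ≥ 0.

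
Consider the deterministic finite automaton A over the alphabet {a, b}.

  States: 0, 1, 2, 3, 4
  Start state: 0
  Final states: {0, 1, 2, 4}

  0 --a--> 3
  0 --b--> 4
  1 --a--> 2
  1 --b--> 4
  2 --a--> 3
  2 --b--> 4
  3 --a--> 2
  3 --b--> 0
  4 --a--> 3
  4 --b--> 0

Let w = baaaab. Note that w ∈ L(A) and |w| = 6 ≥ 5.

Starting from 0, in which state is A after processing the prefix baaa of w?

3

State sequence: 0 -b-> 4 -a-> 3 -a-> 2 -a-> 3

After reading 4 characters, A is in state 3.
(This kind of state-tracing is the core of the pumping-lemma construction: with 5 states, pigeonhole forces a repeat within the first 5 steps.)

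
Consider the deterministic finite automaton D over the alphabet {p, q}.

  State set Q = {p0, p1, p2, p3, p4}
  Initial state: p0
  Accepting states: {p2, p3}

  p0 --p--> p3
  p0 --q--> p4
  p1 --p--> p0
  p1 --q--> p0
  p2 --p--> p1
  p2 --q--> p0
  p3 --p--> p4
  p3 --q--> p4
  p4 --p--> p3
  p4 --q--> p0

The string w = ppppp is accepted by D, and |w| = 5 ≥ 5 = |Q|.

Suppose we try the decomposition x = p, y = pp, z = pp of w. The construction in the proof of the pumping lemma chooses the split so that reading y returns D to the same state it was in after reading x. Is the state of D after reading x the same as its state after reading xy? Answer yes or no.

yes

State sequence: p0 -p-> p3 -p-> p4 -p-> p3

After x (step 1): p3. After xy (step 3): p3.
They match, so y = pp drives D around a cycle from p3 back to itself; pumping y any number of times keeps D in p3 before reading z, and xyⁱz ∈ L(D) for every i ≥ 0.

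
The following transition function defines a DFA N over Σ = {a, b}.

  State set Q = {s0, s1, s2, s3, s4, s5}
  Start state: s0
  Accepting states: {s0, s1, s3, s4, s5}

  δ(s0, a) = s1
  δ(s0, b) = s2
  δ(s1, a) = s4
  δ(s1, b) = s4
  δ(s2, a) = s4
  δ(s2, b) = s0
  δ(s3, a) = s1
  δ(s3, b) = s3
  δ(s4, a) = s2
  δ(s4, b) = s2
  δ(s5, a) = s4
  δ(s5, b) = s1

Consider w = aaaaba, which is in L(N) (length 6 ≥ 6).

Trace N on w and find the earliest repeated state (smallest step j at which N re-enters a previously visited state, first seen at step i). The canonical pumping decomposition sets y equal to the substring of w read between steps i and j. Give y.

State sequence: s0 -a-> s1 -a-> s4 -a-> s2 -a-> s4 -b-> s2 -a-> s4
First repeat at step 4: s4 was already visited.

So i = 2, j = 4, giving x = w[0:2] = aa, y = w[2:4] = aa, z = w[4:6] = ba.
Check: |xy| = 4 ≤ 6 and |y| = 2 ≥ 1. Reading y takes N from s4 back to s4, so every xyⁱz is accepted.
The DFA has 6 states, so the proof of the pumping lemma guarantees a repeated state among the first 6+1 visited; the segment between the two visits is the pumpable y.

aa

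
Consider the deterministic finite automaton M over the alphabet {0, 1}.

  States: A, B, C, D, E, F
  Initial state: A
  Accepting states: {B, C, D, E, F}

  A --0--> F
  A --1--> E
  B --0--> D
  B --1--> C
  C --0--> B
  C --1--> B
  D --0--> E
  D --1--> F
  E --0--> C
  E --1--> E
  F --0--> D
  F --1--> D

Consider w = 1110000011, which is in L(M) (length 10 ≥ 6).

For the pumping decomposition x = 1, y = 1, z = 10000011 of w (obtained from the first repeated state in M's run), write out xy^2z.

xy^2z = 1·1·1·10000011 = 11110000011.
Reading y = 1 takes M from E back to E, so after x·y·y the machine is still in E, and z then leads to the accepting state C. Hence 11110000011 ∈ L(M).

11110000011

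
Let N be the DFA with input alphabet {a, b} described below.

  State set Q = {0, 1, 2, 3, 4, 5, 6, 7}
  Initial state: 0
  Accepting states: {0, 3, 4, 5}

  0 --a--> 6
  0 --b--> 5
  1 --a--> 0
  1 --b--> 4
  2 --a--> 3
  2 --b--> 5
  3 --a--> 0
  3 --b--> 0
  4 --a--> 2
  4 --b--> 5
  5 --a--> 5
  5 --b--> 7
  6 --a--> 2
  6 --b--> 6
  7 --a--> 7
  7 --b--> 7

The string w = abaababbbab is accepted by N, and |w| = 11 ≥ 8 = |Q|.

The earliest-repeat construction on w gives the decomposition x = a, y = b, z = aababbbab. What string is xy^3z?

abbbaababbbab

xy^3z = a·b·b·b·aababbbab = abbbaababbbab.
Reading y = b takes N from 6 back to 6, so after x·y·y·y the machine is still in 6, and z then leads to the accepting state 5. Hence abbbaababbbab ∈ L(N).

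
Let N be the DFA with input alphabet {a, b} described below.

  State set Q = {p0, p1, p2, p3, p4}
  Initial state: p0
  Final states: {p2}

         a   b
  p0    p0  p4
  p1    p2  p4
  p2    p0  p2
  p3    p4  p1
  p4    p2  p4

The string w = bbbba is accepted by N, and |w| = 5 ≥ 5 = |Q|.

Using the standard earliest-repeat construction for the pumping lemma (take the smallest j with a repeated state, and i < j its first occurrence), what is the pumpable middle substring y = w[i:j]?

Run of N on w = b b b b a:
  step 0: p0  (start)
  step 1: p4  (read b: p0→p4)
  step 2: p4  (read b: p4→p4)   ← first repeat (p4 seen earlier)
  step 3: p4  (read b: p4→p4)
  step 4: p4  (read b: p4→p4)
  step 5: p2  (read a: p4→p2)

So i = 1, j = 2, giving x = w[0:1] = b, y = w[1:2] = b, z = w[2:5] = bba.
Check: |xy| = 2 ≤ 5 and |y| = 1 ≥ 1. Reading y takes N from p4 back to p4, so every xyⁱz is accepted.
Pumping length from the standard proof: p = 5 (the number of states). The repeated state found above gives |xy| = j ≤ 5 and |y| = j − i ≥ 1.

b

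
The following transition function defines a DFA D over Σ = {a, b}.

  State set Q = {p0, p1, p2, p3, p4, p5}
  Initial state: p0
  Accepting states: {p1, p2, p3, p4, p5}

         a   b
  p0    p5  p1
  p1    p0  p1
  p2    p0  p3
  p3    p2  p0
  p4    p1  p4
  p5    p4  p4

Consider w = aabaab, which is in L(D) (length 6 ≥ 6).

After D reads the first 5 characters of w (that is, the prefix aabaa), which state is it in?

State sequence: p0 -a-> p5 -a-> p4 -b-> p4 -a-> p1 -a-> p0

After reading 5 characters, D is in state p0.

p0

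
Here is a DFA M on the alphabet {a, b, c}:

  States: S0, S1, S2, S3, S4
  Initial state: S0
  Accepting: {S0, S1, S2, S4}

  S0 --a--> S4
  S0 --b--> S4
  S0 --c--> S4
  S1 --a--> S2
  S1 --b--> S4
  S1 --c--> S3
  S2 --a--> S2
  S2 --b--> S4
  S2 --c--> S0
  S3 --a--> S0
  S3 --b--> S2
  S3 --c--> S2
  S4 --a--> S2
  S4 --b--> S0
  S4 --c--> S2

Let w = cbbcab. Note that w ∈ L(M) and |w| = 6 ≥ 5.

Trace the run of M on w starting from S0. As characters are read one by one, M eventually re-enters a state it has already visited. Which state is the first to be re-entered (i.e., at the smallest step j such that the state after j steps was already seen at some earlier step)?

State sequence: S0 -c-> S4 -b-> S0 -b-> S4 -c-> S2 -a-> S2 -b-> S4
First repeat at step 2: S0 was already visited.

The earliest repeat is at step j = 2: M is in S0, which it already visited at step i = 0.

S0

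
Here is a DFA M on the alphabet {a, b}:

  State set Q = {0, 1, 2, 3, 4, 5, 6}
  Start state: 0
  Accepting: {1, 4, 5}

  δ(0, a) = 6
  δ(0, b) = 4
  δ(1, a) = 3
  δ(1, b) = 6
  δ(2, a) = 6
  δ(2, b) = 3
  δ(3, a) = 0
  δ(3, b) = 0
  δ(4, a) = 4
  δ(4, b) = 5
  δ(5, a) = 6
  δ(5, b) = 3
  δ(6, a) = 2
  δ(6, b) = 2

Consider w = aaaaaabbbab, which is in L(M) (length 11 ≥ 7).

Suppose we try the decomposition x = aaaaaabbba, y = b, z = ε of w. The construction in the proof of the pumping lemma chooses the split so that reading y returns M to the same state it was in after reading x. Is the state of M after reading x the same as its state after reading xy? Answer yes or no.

State sequence: 0 -a-> 6 -a-> 2 -a-> 6 -a-> 2 -a-> 6 -a-> 2 -b-> 3 -b-> 0 -b-> 4 -a-> 4 -b-> 5

After x (step 10): 4. After xy (step 11): 5.
They differ (4 ≠ 5), so y is not a cycle from the state after x; this split is not the one the pumping-lemma construction produces, and pumping y need not keep the string in L(M).

no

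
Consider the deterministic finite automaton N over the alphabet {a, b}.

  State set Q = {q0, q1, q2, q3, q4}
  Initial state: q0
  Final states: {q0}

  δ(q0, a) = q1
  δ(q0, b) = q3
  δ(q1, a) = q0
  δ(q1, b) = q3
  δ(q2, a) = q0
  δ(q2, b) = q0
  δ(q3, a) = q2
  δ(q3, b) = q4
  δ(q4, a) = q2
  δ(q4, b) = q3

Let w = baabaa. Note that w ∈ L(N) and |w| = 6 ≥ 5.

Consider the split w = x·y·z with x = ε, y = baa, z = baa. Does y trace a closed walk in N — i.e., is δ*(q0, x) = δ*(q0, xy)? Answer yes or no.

yes

Run of N on the first 3 characters of w = b a a:
  step 0: q0  (start)
  step 1: q3  (read b: q0→q3)
  step 2: q2  (read a: q3→q2)
  step 3: q0  (read a: q2→q0)

After x (step 0): q0. After xy (step 3): q0.
They match, so y = baa drives N around a cycle from q0 back to itself; pumping y any number of times keeps N in q0 before reading z, and xyⁱz ∈ L(N) for every i ≥ 0.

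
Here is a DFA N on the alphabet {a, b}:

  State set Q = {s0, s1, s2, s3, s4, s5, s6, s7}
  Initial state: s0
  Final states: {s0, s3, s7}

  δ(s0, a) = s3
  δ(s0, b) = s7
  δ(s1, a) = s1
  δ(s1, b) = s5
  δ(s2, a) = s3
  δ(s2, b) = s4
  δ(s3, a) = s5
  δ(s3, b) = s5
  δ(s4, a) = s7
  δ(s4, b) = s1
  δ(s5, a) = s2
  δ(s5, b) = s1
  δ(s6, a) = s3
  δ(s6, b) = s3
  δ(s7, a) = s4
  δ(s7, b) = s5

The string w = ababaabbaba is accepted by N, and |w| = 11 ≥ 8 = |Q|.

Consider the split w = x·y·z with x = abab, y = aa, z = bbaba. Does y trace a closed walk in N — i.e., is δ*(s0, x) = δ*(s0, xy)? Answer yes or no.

Run of N on the first 6 characters of w = a b a b a a:
  step 0: s0  (start)
  step 1: s3  (read a: s0→s3)
  step 2: s5  (read b: s3→s5)
  step 3: s2  (read a: s5→s2)
  step 4: s4  (read b: s2→s4)
  step 5: s7  (read a: s4→s7)
  step 6: s4  (read a: s7→s4)

After x (step 4): s4. After xy (step 6): s4.
They match, so y = aa drives N around a cycle from s4 back to itself; pumping y any number of times keeps N in s4 before reading z, and xyⁱz ∈ L(N) for every i ≥ 0.

yes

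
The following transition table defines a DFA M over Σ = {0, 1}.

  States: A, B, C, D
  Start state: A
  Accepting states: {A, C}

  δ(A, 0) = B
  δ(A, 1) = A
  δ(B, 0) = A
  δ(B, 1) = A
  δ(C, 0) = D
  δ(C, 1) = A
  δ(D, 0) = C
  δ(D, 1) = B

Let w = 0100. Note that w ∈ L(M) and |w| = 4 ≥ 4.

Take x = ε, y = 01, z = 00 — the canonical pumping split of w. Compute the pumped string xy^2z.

010100

xy^2z = ε·01·01·00 = 010100.
Reading y = 01 takes M from A back to A, so after x·y·y the machine is still in A, and z then leads to the accepting state A. Hence 010100 ∈ L(M).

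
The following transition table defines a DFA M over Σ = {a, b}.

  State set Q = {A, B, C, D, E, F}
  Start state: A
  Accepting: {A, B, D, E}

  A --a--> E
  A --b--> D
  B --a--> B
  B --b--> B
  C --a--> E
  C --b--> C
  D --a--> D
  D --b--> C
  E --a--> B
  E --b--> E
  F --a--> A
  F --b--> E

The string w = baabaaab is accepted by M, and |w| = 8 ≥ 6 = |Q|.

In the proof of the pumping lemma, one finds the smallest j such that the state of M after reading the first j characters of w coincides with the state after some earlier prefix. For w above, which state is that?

State sequence: A -b-> D -a-> D -a-> D -b-> C -a-> E -a-> B -a-> B -b-> B
First repeat at step 2: D was already visited.

The earliest repeat is at step j = 2: M is in D, which it already visited at step i = 1.
The DFA has 6 states, so the proof of the pumping lemma guarantees a repeated state among the first 6+1 visited; the segment between the two visits is the pumpable y.

D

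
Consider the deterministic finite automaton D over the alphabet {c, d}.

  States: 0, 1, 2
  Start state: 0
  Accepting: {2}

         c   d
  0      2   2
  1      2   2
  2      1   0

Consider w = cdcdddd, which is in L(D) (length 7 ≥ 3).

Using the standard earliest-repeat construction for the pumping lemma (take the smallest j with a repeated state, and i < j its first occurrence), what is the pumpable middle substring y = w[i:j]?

Run of D on w = c d c d d d d:
  step 0: 0  (start)
  step 1: 2  (read c: 0→2)
  step 2: 0  (read d: 2→0)   ← first repeat (0 seen earlier)
  step 3: 2  (read c: 0→2)
  step 4: 0  (read d: 2→0)
  step 5: 2  (read d: 0→2)
  step 6: 0  (read d: 2→0)
  step 7: 2  (read d: 0→2)

So i = 0, j = 2, giving x = w[0:0] = ε, y = w[0:2] = cd, z = w[2:7] = cdddd.
Check: |xy| = 2 ≤ 3 and |y| = 2 ≥ 1. Reading y takes D from 0 back to 0, so every xyⁱz is accepted.
With |Q| = 3, pigeonhole forces a state repeat no later than step 3; the substring read between the first and second visits to that state can be pumped.

cd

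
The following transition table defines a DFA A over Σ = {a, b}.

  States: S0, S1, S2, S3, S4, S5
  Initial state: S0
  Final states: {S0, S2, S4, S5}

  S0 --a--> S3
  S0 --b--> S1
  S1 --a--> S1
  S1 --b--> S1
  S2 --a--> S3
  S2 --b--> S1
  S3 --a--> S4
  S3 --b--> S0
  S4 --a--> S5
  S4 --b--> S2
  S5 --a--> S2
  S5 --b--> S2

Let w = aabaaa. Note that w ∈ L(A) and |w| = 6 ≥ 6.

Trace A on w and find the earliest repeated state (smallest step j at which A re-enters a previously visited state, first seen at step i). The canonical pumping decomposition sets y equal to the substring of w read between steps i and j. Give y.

aba

State sequence: S0 -a-> S3 -a-> S4 -b-> S2 -a-> S3 -a-> S4 -a-> S5
First repeat at step 4: S3 was already visited.

So i = 1, j = 4, giving x = w[0:1] = a, y = w[1:4] = aba, z = w[4:6] = aa.
Check: |xy| = 4 ≤ 6 and |y| = 3 ≥ 1. Reading y takes A from S3 back to S3, so every xyⁱz is accepted.
The DFA has 6 states, so the proof of the pumping lemma guarantees a repeated state among the first 6+1 visited; the segment between the two visits is the pumpable y.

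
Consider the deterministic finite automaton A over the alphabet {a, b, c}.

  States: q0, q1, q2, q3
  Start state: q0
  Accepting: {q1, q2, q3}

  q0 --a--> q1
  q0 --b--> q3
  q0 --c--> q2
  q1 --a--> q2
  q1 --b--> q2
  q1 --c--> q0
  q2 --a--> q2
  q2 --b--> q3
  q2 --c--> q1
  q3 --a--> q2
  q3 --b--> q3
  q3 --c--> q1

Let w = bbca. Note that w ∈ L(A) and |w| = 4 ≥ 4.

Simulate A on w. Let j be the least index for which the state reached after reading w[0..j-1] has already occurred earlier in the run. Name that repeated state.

State sequence: q0 -b-> q3 -b-> q3 -c-> q1 -a-> q2
First repeat at step 2: q3 was already visited.

The earliest repeat is at step j = 2: A is in q3, which it already visited at step i = 1.

q3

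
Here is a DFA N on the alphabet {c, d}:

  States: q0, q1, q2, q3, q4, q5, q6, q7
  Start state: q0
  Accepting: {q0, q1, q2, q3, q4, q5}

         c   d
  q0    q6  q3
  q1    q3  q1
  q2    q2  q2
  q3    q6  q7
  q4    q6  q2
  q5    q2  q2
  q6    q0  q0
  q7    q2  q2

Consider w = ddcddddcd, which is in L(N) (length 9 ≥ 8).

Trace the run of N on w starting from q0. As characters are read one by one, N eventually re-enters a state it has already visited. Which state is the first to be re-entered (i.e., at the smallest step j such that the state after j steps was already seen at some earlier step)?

q2

Run of N on w = d d c d d d d c d:
  step 0: q0  (start)
  step 1: q3  (read d: q0→q3)
  step 2: q7  (read d: q3→q7)
  step 3: q2  (read c: q7→q2)
  step 4: q2  (read d: q2→q2)   ← first repeat (q2 seen earlier)
  step 5: q2  (read d: q2→q2)
  step 6: q2  (read d: q2→q2)
  step 7: q2  (read d: q2→q2)
  step 8: q2  (read c: q2→q2)
  step 9: q2  (read d: q2→q2)

The earliest repeat is at step j = 4: N is in q2, which it already visited at step i = 3.
The DFA has 8 states, so the proof of the pumping lemma guarantees a repeated state among the first 8+1 visited; the segment between the two visits is the pumpable y.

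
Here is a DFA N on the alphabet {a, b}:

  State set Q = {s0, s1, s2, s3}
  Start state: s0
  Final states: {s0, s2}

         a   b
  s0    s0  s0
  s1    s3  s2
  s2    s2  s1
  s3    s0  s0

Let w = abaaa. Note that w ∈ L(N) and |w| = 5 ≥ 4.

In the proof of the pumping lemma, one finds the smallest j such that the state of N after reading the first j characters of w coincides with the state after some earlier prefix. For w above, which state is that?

Run of N on w = a b a a a:
  step 0: s0  (start)
  step 1: s0  (read a: s0→s0)   ← first repeat (s0 seen earlier)
  step 2: s0  (read b: s0→s0)
  step 3: s0  (read a: s0→s0)
  step 4: s0  (read a: s0→s0)
  step 5: s0  (read a: s0→s0)

The earliest repeat is at step j = 1: N is in s0, which it already visited at step i = 0.
The DFA has 4 states, so the proof of the pumping lemma guarantees a repeated state among the first 4+1 visited; the segment between the two visits is the pumpable y.

s0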